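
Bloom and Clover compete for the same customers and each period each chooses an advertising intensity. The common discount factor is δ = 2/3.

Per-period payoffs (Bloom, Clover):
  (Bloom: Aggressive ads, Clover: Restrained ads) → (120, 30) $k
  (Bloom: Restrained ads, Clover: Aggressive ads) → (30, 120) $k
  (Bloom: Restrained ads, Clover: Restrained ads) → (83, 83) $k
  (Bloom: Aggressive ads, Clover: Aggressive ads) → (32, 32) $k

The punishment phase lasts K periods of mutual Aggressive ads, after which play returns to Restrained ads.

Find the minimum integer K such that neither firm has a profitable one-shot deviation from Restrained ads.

2

IC: δ(1−δ^K)/(1−δ) ≥ (120−83)/(83−32) = 37/51.
With δ = 2/3: need 1 − δ^K ≥ 37/51·(1−2/3)/(2/3), i.e. δ^K ≤ 0.6373.
Since (2/3)^1 = 0.6667 and (2/3)^2 = 0.4444, the smallest such K is 2.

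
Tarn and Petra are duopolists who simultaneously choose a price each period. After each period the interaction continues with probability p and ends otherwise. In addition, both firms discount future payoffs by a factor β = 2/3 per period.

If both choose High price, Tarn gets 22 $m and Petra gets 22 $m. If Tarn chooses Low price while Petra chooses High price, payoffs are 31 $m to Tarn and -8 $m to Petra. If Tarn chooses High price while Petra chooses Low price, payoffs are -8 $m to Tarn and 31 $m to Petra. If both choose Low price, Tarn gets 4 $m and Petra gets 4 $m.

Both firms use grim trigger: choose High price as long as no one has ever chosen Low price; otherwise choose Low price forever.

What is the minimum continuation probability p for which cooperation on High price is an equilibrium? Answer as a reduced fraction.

1/2

Expected continuation weight on next period's payoff is β·p = 2/3·p, which plays the role of the discount factor.
Cooperation requires 2/3·p ≥ (31−22)/(31−4) = 1/3, hence p ≥ 1/2.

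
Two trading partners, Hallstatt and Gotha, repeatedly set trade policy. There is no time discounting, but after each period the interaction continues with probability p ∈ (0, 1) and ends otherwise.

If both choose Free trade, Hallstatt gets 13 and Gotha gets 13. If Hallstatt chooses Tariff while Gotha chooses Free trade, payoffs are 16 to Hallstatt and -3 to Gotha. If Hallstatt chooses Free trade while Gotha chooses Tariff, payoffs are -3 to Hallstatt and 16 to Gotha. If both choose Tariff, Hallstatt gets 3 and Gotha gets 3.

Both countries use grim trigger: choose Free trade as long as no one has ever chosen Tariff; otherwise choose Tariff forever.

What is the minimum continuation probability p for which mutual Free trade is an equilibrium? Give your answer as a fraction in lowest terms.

With no time discounting, the continuation probability p plays the role of the discount factor.
Grim-trigger IC: 13/(1−p) ≥ 16 + 3p/(1−p) ⇒ p ≥ (16−13)/(16−3) = 3/13.

3/13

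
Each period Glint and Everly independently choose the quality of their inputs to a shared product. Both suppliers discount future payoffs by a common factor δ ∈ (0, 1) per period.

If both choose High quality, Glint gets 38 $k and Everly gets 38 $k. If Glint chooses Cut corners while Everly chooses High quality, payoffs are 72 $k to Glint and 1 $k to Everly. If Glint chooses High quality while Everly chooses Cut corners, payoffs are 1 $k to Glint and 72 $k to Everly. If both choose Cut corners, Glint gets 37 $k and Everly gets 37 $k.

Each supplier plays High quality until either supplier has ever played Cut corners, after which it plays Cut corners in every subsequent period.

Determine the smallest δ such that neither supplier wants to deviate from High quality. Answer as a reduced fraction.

38/(1−δ) ≥ 72 + 37δ/(1−δ)
38 ≥ 72 − 35δ
δ ≥ 34/35.

34/35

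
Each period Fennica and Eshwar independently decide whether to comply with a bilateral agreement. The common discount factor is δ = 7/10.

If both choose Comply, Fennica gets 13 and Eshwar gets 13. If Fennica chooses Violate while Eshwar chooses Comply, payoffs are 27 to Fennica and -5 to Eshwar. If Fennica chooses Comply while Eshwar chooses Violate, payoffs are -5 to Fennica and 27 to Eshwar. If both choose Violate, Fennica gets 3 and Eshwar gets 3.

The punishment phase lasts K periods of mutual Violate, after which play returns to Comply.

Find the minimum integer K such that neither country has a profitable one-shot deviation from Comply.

3

No profitable deviation requires (13−3)(δ+…+δ^K) ≥ 27−13, i.e. δ+…+δ^K ≥ 7/5 ≈ 1.4000.
With δ = 7/10, the partial sums are K=1: 0.7000, K=2: 1.1900, K=3: 1.5330.
K = 3 is the first length at which the sum reaches 1.4000.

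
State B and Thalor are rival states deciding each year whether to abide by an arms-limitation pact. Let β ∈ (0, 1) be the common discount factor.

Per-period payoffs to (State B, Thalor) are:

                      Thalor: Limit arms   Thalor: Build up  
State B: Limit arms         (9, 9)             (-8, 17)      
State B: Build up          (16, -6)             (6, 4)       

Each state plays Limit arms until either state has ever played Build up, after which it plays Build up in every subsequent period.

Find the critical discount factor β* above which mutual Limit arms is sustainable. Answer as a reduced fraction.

7/10

For State B: deviation gain 16−9 = 7, per-period punishment loss 9−6 = 3. IC gives β ≥ 7/10.
For Thalor: gain 8, loss 5 per period, so β ≥ 8/13.
The tighter constraint is State B's, so cooperation needs β ≥ 7/10.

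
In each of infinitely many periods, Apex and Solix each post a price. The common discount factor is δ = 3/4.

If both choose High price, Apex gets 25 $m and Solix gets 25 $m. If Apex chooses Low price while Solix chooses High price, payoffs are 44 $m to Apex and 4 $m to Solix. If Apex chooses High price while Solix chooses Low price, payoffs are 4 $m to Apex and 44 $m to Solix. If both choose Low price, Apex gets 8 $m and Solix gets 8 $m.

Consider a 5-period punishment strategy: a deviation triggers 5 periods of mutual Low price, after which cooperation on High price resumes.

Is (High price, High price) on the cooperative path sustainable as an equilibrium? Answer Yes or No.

Yes

IC: δ+…+δ^5 ≥ (44−25)/(25−8) = 19/17.
At δ = 3/4: partial sum = 2.2881 ≥ 1.1176. Cooperation sustainable.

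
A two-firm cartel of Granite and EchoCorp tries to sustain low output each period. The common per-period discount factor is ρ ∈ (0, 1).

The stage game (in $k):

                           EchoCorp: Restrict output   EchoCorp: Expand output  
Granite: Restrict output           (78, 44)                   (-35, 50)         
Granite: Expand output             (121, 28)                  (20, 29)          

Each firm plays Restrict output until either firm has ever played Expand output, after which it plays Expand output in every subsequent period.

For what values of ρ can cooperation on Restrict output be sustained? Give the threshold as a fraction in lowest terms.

Granite's threshold: (121−78)/(121−20) = 43/101.
EchoCorp's threshold: (50−44)/(50−29) = 2/7.
43/101 > 2/7, so Granite binds and ρ* = 43/101.

43/101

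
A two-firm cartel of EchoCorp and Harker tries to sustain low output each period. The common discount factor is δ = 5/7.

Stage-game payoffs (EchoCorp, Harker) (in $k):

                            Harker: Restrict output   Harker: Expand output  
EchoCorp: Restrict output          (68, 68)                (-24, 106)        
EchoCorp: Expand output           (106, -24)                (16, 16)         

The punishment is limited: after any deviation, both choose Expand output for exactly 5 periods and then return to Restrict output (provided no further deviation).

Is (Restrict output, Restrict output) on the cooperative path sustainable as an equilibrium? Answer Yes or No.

IC: δ+…+δ^5 ≥ (106−68)/(68−16) = 19/26.
At δ = 5/7: partial sum = 2.0352 ≥ 0.7308. Cooperation sustainable.

Yes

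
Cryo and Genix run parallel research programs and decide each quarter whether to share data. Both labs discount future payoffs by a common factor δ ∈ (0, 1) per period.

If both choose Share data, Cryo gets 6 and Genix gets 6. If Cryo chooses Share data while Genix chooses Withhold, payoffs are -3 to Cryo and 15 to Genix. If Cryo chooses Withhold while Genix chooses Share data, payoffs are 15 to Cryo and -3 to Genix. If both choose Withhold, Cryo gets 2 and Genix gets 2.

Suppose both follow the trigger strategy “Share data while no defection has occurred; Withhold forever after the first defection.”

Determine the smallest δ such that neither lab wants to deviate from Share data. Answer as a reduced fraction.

Under grim trigger the critical discount factor is (T−C)/(T−P) with T = 15, C = 6, P = 2.
δ* = (15−6)/(15−2) = 9/13.

9/13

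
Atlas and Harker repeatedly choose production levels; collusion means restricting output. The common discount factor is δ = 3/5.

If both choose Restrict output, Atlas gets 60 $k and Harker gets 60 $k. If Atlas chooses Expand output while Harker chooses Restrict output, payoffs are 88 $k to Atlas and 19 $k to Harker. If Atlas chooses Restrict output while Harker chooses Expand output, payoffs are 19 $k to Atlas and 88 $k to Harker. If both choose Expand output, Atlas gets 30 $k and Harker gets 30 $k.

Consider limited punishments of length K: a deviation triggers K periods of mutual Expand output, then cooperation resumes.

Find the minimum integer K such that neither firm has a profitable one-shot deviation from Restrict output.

IC: δ(1−δ^K)/(1−δ) ≥ (88−60)/(60−30) = 14/15.
With δ = 3/5: need 1 − δ^K ≥ 14/15·(1−3/5)/(3/5), i.e. δ^K ≤ 0.3778.
Since (3/5)^1 = 0.6000 and (3/5)^2 = 0.3600, the smallest such K is 2.

2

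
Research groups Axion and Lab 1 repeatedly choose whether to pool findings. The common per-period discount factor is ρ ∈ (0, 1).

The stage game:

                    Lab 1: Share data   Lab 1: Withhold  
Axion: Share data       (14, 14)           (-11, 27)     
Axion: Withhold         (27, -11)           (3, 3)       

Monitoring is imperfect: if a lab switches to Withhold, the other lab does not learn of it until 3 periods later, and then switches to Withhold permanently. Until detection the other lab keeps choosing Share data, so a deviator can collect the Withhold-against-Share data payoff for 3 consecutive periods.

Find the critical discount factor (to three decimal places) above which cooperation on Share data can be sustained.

0.815

Deviating for the 3 undetected periods gains 27−14 = 13 per period over cooperation, then loses 14−3 = 11 per period forever once punishment starts.
Gain: 13(1 + ρ + … + ρ^2); loss: 11·ρ^3/(1−ρ).
No profitable deviation ⇔ 13(1−ρ^3) ≤ 11·ρ^3, i.e. ρ^3 ≥ 13/(13+11) = 13/24.
Hence ρ ≥ (13/24)^(1/3) ≈ 0.815.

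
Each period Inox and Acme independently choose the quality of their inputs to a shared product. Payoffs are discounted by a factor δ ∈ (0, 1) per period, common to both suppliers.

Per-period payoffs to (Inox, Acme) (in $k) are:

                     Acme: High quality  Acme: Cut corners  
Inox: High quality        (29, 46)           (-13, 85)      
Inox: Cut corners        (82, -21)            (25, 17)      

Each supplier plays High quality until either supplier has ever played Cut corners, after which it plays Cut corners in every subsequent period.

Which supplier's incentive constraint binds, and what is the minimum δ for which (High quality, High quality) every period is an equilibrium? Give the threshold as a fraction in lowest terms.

Inox: cooperation gives 29 each period; deviation gives 82 once then 25 forever.
  29/(1−δ) ≥ 82 + 25δ/(1−δ) ⇒ δ ≥ 53/57.
Acme: cooperation gives 46 each period; deviation gives 85 once then 17 forever.
  δ ≥ 39/68.
Both must hold, so the binding constraint is Inox's: δ ≥ 53/57.

Inox; δ ≥ 53/57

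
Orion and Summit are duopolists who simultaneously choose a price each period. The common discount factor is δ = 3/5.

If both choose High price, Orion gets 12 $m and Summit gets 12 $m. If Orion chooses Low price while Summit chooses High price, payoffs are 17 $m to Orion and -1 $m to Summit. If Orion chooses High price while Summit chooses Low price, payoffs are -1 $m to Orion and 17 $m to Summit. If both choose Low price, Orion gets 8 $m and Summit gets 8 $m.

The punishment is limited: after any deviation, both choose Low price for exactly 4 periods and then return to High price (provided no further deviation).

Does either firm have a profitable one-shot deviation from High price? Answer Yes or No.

No

Comparing payoff streams over the 5 periods until play realigns: cooperate → 12(1+δ+…+δ^4); deviate → 17 + 8(δ+…+δ^4).
Cooperation is sustained iff (12−8)(δ+…+δ^4) ≥ 17−12.
δ+…+δ^4 = 3/5·(1−(3/5)^4)/(1−3/5) = 1.3056, and (17−12)/(12−8) = 1.2500.
1.3056 ≥ 1.2500, so cooperation is sustainable.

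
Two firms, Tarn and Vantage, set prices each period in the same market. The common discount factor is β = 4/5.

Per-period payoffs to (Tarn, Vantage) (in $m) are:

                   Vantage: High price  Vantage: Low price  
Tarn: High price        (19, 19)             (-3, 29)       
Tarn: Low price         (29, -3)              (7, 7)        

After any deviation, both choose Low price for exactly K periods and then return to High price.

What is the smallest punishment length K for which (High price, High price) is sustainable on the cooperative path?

2

Need Σ_{k=1}^{K} β^k ≥ (29−19)/(19−7) = 0.8333 at β = 4/5.
At K = 1 the sum is 0.8000 < 0.8333; at K = 2 it is 1.4400 ≥ 0.8333.
So the minimum punishment length is K = 2.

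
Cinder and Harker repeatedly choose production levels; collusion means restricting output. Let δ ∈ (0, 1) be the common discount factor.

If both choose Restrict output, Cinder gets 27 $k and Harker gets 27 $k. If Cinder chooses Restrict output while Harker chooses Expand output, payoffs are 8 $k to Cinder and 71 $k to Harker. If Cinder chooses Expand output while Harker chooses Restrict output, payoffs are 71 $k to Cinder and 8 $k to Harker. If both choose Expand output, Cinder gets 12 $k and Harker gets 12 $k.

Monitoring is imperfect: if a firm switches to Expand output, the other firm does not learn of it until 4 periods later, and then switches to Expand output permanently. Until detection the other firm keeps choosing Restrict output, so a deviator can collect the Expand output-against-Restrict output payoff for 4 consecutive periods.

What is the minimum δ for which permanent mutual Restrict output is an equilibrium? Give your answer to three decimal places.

0.929

Deviating for the 4 undetected periods gains 71−27 = 44 per period over cooperation, then loses 27−12 = 15 per period forever once punishment starts.
Gain: 44(1 + δ + … + δ^3); loss: 15·δ^4/(1−δ).
No profitable deviation ⇔ 44(1−δ^4) ≤ 15·δ^4, i.e. δ^4 ≥ 44/(44+15) = 44/59.
Hence δ ≥ (44/59)^(1/4) ≈ 0.929.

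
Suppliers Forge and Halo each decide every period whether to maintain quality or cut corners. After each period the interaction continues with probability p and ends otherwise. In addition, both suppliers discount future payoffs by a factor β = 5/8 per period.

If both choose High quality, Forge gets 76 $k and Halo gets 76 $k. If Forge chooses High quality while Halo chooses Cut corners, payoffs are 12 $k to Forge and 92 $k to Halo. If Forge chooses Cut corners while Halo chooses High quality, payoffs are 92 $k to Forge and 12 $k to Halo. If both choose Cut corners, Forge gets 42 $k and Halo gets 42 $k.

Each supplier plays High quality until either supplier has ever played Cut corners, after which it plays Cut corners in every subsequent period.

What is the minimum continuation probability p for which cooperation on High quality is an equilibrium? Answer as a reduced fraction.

64/125

Expected continuation weight on next period's payoff is β·p = 5/8·p, which plays the role of the discount factor.
Cooperation requires 5/8·p ≥ (92−76)/(92−42) = 8/25, hence p ≥ 64/125.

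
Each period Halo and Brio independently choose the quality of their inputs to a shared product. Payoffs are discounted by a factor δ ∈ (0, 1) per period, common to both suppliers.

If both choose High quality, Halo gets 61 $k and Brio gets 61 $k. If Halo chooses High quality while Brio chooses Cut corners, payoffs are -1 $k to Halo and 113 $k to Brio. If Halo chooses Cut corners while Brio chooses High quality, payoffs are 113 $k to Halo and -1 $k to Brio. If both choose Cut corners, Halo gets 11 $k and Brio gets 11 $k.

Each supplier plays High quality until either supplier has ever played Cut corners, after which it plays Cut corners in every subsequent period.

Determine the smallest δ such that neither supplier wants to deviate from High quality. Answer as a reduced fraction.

26/51

Cooperation forever yields 61 each period: 61/(1−δ).
Deviating yields 113 once, then 11 forever: 113 + 11δ/(1−δ).
No profitable deviation requires 61/(1−δ) ≥ 113 + 11δ/(1−δ).
Multiplying by (1−δ): 61 ≥ 113(1−δ) + 11δ = 113 − 102δ.
So 102δ ≥ 52, i.e. δ ≥ 52/102 = 26/51.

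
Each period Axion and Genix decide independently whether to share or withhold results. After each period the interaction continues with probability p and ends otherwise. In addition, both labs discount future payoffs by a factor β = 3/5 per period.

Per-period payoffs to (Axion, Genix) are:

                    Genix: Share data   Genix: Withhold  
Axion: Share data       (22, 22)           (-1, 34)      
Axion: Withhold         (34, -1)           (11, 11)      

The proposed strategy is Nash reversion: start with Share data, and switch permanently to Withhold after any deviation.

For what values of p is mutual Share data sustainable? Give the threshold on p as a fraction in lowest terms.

20/23

Expected continuation weight on next period's payoff is β·p = 3/5·p, which plays the role of the discount factor.
Cooperation requires 3/5·p ≥ (34−22)/(34−11) = 12/23, hence p ≥ 20/23.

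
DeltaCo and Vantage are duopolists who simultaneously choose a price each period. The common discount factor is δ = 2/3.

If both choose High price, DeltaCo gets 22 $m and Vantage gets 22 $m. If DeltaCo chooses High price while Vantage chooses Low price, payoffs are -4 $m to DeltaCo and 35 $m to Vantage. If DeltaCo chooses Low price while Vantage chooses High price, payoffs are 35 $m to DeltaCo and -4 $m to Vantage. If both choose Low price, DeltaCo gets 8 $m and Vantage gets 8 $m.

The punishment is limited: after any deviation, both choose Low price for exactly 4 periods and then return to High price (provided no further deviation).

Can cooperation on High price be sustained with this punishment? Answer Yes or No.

Yes

A one-shot deviation gives 35 now, then 8 for 4 periods, then back to 22.
Gain from deviating: (35−22) today; loss: (22−8) in each of the next 4 periods.
No-deviation condition: (22−8)(δ+…+δ^4) ≥ 35−22, i.e. δ+…+δ^4 ≥ 13/14.
At δ = 2/3: δ+…+δ^4 = 1.6049 ≥ 0.9286.
So cooperation is sustainable.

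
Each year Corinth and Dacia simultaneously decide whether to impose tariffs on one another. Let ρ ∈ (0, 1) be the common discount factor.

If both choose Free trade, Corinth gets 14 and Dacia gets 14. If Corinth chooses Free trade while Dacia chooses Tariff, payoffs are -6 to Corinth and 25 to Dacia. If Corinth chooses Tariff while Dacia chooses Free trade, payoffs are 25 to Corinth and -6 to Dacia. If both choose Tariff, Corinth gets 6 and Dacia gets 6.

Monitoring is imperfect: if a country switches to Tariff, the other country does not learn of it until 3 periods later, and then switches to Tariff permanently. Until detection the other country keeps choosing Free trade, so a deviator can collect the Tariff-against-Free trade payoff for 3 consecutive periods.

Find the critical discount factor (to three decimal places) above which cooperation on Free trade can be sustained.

A deviator earns 25 for 3 periods, then 6 forever; cooperating earns 14 forever. Multiplying the IC by (1−ρ):
14 ≥ 25(1−ρ^3) + 6ρ^3, so 19·ρ^3 ≥ 11 and ρ^3 ≥ 11/19.
ρ ≥ (11/19)^(1/3) ≈ 0.833.

0.833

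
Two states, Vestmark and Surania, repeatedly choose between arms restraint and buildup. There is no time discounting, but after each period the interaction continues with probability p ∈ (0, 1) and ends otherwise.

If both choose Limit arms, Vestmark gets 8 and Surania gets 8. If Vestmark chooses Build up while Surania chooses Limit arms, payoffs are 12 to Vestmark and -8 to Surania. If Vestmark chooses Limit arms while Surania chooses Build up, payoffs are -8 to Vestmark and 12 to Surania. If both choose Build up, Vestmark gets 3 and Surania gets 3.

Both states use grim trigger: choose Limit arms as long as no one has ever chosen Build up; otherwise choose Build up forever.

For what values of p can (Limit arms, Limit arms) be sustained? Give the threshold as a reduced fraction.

4/9

With no time discounting, the continuation probability p plays the role of the discount factor.
Grim-trigger IC: 8/(1−p) ≥ 12 + 3p/(1−p) ⇒ p ≥ (12−8)/(12−3) = 4/9.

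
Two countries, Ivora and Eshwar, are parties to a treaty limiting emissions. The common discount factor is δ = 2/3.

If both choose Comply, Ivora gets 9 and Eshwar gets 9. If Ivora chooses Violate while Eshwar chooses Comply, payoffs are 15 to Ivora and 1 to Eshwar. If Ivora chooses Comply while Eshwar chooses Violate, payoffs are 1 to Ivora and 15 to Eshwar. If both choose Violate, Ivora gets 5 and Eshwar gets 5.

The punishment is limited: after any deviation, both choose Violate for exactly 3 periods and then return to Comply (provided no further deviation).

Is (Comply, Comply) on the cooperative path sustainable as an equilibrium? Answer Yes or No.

A one-shot deviation gives 15 now, then 5 for 3 periods, then back to 9.
Gain from deviating: (15−9) today; loss: (9−5) in each of the next 3 periods.
No-deviation condition: (9−5)(δ+…+δ^3) ≥ 15−9, i.e. δ+…+δ^3 ≥ 3/2.
At δ = 2/3: δ+…+δ^3 = 1.4074 < 1.5000.
So cooperation is not sustainable.

No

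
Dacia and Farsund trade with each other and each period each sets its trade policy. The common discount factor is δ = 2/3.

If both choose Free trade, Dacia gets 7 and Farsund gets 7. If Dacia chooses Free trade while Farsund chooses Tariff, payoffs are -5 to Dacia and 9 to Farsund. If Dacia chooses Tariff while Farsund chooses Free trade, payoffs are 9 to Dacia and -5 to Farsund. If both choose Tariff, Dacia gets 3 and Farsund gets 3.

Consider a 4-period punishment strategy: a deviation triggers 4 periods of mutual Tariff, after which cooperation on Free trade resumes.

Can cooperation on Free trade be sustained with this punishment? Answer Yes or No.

Yes

IC: δ+…+δ^4 ≥ (9−7)/(7−3) = 1/2.
At δ = 2/3: partial sum = 1.6049 ≥ 0.5000. Cooperation sustainable.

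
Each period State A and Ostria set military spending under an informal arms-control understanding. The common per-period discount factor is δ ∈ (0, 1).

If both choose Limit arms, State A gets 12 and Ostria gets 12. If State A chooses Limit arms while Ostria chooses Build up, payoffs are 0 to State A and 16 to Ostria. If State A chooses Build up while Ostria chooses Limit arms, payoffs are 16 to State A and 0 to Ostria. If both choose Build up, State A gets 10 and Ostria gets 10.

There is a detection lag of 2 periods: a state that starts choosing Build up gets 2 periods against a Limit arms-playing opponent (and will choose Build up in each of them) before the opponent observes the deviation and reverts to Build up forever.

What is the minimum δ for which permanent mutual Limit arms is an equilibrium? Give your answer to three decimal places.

0.816

The best deviation is to choose Build up for all 2 undetected periods, earning 16 each, then 10 forever once detected.
Deviation value: 16(1−δ^2)/(1−δ) + 10δ^2/(1−δ); cooperation value: 12/(1−δ).
IC: 12 ≥ 16(1−δ^2) + 10δ^2 = 16 − 6δ^2.
So δ^2 ≥ 4/6 = 2/3, giving δ ≥ (2/3)^(1/2) ≈ 0.816.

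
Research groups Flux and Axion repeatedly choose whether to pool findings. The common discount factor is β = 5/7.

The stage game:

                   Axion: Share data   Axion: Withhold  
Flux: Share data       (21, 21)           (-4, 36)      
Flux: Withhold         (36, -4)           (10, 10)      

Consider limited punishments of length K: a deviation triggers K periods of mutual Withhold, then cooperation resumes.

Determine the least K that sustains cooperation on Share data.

3

No profitable deviation requires (21−10)(β+…+β^K) ≥ 36−21, i.e. β+…+β^K ≥ 15/11 ≈ 1.3636.
With β = 5/7, the partial sums are K=1: 0.7143, K=2: 1.2245, K=3: 1.5889.
K = 3 is the first length at which the sum reaches 1.3636.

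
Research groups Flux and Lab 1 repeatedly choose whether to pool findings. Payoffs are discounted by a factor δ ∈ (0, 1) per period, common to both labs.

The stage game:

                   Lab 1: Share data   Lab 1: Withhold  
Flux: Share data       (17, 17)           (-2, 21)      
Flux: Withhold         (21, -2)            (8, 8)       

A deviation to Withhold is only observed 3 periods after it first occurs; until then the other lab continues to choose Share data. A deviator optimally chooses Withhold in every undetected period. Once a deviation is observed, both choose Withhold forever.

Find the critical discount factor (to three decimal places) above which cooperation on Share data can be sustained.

0.675

A deviator earns 21 for 3 periods, then 8 forever; cooperating earns 17 forever. Multiplying the IC by (1−δ):
17 ≥ 21(1−δ^3) + 8δ^3, so 13·δ^3 ≥ 4 and δ^3 ≥ 4/13.
δ ≥ (4/13)^(1/3) ≈ 0.675.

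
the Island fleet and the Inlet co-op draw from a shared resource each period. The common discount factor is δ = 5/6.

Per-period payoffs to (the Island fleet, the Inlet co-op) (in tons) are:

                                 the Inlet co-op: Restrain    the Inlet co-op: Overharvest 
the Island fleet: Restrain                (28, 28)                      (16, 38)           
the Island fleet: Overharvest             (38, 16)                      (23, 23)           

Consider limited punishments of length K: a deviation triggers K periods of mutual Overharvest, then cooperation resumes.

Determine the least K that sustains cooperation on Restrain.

IC: δ(1−δ^K)/(1−δ) ≥ (38−28)/(28−23) = 2.
With δ = 5/6: need 1 − δ^K ≥ 2·(1−5/6)/(5/6), i.e. δ^K ≤ 0.6000.
Since (5/6)^2 = 0.6944 and (5/6)^3 = 0.5787, the smallest such K is 3.

3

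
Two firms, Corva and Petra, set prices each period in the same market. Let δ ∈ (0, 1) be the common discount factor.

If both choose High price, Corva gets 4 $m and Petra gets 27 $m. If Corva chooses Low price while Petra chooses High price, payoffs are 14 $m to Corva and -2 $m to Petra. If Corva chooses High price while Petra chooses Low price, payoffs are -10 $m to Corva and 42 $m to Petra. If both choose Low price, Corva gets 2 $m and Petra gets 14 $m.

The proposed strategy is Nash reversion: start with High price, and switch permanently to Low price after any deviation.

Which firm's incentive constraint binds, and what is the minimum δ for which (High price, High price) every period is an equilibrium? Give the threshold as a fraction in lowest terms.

Corva: cooperation gives 4 each period; deviation gives 14 once then 2 forever.
  4/(1−δ) ≥ 14 + 2δ/(1−δ) ⇒ δ ≥ 10/12 = 5/6.
Petra: cooperation gives 27 each period; deviation gives 42 once then 14 forever.
  δ ≥ 15/28.
Both must hold, so the binding constraint is Corva's: δ ≥ 5/6.

Corva; δ ≥ 5/6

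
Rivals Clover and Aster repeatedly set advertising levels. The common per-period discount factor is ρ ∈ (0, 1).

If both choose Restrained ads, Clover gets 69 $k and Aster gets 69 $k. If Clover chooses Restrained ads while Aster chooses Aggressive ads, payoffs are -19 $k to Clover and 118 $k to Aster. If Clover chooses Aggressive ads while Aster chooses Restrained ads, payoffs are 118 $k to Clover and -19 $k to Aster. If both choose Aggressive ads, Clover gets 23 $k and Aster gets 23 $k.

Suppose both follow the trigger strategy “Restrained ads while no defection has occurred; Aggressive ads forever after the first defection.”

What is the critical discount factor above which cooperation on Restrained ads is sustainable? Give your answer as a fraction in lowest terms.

49/95

69/(1−ρ) ≥ 118 + 23ρ/(1−ρ)
69 ≥ 118 − 95ρ
ρ ≥ 49/95.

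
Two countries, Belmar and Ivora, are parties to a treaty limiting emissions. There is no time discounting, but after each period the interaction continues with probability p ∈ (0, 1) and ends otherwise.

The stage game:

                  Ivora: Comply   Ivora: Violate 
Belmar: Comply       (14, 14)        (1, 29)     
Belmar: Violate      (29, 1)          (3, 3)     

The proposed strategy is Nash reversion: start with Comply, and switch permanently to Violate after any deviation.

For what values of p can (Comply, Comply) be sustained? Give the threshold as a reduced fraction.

15/26

With no time discounting, the continuation probability p plays the role of the discount factor.
Grim-trigger IC: 14/(1−p) ≥ 29 + 3p/(1−p) ⇒ p ≥ (29−14)/(29−3) = 15/26.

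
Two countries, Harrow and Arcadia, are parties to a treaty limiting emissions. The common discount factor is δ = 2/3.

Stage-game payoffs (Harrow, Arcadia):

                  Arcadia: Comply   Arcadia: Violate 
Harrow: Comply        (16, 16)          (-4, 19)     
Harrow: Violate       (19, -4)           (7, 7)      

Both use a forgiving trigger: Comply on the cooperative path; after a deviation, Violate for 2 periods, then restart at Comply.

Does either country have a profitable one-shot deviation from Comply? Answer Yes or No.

No

A one-shot deviation gives 19 now, then 7 for 2 periods, then back to 16.
Gain from deviating: (19−16) today; loss: (16−7) in each of the next 2 periods.
No-deviation condition: (16−7)(δ+…+δ^2) ≥ 19−16, i.e. δ+…+δ^2 ≥ 1/3.
At δ = 2/3: δ+…+δ^2 = 1.1111 ≥ 0.3333.
So cooperation is sustainable.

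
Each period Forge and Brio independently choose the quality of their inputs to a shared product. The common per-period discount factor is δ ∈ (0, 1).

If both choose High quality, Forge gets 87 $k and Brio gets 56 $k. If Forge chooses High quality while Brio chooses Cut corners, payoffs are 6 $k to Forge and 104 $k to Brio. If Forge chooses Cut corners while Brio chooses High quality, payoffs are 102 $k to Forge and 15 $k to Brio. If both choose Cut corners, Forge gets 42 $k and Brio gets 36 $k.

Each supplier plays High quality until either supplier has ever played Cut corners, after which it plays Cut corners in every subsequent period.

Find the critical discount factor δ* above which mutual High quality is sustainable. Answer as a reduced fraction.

12/17

Forge's threshold: (102−87)/(102−42) = 1/4.
Brio's threshold: (104−56)/(104−36) = 12/17.
1/4 < 12/17, so Brio binds and δ* = 12/17.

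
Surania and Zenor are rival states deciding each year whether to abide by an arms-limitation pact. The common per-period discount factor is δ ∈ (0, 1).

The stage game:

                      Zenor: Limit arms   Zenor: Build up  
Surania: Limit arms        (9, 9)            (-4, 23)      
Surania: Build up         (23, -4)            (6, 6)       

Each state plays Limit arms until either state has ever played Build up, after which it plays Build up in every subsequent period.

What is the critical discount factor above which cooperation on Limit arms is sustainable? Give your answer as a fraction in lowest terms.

14/17

9/(1−δ) ≥ 23 + 6δ/(1−δ)
9 ≥ 23 − 17δ
δ ≥ 14/17.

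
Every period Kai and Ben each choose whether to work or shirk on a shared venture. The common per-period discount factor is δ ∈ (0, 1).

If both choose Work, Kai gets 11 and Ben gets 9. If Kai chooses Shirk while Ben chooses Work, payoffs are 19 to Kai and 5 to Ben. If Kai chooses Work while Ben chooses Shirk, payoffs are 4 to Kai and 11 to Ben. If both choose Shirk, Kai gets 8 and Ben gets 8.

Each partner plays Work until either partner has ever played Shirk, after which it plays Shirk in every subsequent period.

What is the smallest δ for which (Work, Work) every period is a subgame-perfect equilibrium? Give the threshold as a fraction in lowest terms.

Kai: cooperation gives 11 each period; deviation gives 19 once then 8 forever.
  11/(1−δ) ≥ 19 + 8δ/(1−δ) ⇒ δ ≥ 8/11.
Ben: cooperation gives 9 each period; deviation gives 11 once then 8 forever.
  δ ≥ 2/3.
Both must hold, so the binding constraint is Kai's: δ ≥ 8/11.

8/11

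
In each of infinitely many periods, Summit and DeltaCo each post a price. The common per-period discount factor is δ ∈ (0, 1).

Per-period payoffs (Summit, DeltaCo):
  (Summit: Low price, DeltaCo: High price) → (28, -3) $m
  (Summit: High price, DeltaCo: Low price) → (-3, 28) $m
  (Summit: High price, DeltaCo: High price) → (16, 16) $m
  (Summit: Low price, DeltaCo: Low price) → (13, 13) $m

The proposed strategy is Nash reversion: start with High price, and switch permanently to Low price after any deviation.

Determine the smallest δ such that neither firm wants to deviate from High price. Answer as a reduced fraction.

4/5

One-period gain from deviating is 28 − 16 = 12. The loss is 16 − 13 = 3 in every subsequent period, with present value 3·δ/(1−δ).
Deviation is unprofitable when 3·δ/(1−δ) ≥ 12, i.e. δ/(1−δ) ≥ 4.
Equivalently δ ≥ 12/(12+3) = 4/5.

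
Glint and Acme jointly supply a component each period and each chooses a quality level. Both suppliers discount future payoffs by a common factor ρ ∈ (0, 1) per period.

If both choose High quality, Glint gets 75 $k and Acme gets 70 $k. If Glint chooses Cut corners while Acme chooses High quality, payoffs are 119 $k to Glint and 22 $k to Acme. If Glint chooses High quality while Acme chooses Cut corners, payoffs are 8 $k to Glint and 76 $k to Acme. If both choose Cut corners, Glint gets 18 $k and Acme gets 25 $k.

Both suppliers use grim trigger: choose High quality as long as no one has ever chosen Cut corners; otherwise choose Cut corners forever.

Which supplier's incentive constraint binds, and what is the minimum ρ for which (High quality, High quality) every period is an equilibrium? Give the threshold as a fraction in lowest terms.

Glint's threshold: (119−75)/(119−18) = 44/101.
Acme's threshold: (76−70)/(76−25) = 2/17.
44/101 > 2/17, so Glint binds and ρ* = 44/101.

Glint; ρ ≥ 44/101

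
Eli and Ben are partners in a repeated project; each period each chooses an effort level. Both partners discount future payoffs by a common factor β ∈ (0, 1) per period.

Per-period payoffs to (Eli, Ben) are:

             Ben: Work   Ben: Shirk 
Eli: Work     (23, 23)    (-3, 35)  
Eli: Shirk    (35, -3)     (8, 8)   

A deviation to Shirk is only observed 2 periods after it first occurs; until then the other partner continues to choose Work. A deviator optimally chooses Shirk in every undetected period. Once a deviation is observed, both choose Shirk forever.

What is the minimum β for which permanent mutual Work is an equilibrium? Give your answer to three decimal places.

0.667

A deviator earns 35 for 2 periods, then 8 forever; cooperating earns 23 forever. Multiplying the IC by (1−β):
23 ≥ 35(1−β^2) + 8β^2, so 27·β^2 ≥ 12 and β^2 ≥ 4/9.
β ≥ (4/9)^(1/2) ≈ 0.667.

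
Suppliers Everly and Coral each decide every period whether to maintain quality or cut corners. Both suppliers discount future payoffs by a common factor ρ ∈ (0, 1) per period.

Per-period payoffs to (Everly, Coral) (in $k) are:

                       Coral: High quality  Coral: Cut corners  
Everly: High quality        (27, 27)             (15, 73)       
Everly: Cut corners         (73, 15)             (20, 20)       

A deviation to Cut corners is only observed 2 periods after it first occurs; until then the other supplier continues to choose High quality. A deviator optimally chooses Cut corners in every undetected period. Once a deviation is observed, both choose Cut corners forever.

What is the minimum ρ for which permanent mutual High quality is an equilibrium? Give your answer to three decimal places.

A deviator earns 73 for 2 periods, then 20 forever; cooperating earns 27 forever. Multiplying the IC by (1−ρ):
27 ≥ 73(1−ρ^2) + 20ρ^2, so 53·ρ^2 ≥ 46 and ρ^2 ≥ 46/53.
ρ ≥ (46/53)^(1/2) ≈ 0.932.

0.932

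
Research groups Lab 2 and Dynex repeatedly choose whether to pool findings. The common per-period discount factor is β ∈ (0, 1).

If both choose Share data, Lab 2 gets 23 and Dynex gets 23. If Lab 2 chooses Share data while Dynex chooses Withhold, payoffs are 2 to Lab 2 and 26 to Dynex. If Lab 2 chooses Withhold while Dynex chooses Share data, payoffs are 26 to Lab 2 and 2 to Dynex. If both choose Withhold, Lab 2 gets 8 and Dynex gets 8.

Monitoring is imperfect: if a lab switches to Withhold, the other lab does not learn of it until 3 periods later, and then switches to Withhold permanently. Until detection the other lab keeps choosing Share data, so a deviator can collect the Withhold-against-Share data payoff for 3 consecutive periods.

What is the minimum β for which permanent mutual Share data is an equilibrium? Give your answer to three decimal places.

Deviating for the 3 undetected periods gains 26−23 = 3 per period over cooperation, then loses 23−8 = 15 per period forever once punishment starts.
Gain: 3(1 + β + … + β^2); loss: 15·β^3/(1−β).
No profitable deviation ⇔ 3(1−β^3) ≤ 15·β^3, i.e. β^3 ≥ 3/(3+15) = 1/6.
Hence β ≥ (1/6)^(1/3) ≈ 0.550.

0.550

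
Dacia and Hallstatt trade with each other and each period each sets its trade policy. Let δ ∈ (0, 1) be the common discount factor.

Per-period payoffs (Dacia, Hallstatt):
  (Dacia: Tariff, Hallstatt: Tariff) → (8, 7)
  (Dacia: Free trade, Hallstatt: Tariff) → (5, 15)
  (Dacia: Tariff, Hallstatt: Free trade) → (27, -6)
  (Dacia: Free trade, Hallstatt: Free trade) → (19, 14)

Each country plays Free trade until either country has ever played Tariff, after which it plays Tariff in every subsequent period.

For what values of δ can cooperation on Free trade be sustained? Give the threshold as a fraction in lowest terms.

8/19

Dacia: cooperation gives 19 each period; deviation gives 27 once then 8 forever.
  19/(1−δ) ≥ 27 + 8δ/(1−δ) ⇒ δ ≥ 8/19.
Hallstatt: cooperation gives 14 each period; deviation gives 15 once then 7 forever.
  δ ≥ 1/8.
Both must hold, so the binding constraint is Dacia's: δ ≥ 8/19.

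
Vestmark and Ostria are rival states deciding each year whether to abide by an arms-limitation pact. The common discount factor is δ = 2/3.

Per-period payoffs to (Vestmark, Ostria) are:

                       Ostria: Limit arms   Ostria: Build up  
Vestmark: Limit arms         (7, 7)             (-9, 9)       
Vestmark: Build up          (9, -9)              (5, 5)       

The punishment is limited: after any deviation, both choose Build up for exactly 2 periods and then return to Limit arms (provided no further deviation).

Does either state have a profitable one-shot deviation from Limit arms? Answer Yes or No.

IC: δ+…+δ^2 ≥ (9−7)/(7−5) = 1.
At δ = 2/3: partial sum = 1.1111 ≥ 1.0000. Cooperation sustainable.

No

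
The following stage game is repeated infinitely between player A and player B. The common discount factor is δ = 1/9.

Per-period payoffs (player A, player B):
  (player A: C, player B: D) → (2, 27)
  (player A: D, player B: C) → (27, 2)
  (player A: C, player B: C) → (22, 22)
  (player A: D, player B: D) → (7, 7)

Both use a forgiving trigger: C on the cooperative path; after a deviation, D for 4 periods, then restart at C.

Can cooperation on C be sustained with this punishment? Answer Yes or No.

Comparing payoff streams over the 5 periods until play realigns: cooperate → 22(1+δ+…+δ^4); deviate → 27 + 7(δ+…+δ^4).
Cooperation is sustained iff (22−7)(δ+…+δ^4) ≥ 27−22.
δ+…+δ^4 = 1/9·(1−(1/9)^4)/(1−1/9) = 0.1250, and (27−22)/(22−7) = 0.3333.
0.1250 < 0.3333, so cooperation is not sustainable.

No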